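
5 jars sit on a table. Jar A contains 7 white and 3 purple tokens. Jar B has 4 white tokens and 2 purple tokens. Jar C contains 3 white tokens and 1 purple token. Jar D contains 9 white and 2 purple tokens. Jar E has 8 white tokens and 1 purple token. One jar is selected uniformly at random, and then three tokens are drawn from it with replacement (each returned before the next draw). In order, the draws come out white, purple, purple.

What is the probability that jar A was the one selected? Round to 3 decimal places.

The likelihood of the observed sequence under each hypothesis: P(data | jar A) = (7/10)(3/10)(3/10) = 0.063; P(data | jar B) = (4/6)(2/6)(2/6) = 0.074074; P(data | jar C) = (3/4)(1/4)(1/4) = 0.046875; P(data | jar D) = (9/11)(2/11)(2/11) = 0.027047; P(data | jar E) = (8/9)(1/9)(1/9) = 0.010974.
The prior-weighted likelihoods are 1/5 · 0.063 = 0.0126, 1/5 · 0.074074 = 0.014815, 1/5 · 0.046875 = 0.009375, 1/5 · 0.027047 = 0.0054095, 1/5 · 0.010974 = 0.0021948; with total 0.044394.
Hence P(jar A | data) = (0.0126) / (0.044394) = 0.28382.

0.284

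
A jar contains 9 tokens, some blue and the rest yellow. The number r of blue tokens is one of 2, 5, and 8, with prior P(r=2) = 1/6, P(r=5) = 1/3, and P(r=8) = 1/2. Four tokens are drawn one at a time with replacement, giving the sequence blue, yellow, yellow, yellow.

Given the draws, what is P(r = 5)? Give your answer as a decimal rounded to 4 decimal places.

Compute the likelihood of the observed sequence for each case: P(data | r = 2) = (2/9)(7/9)(7/9)(7/9) = 0.10456; P(data | r = 5) = (5/9)(4/9)(4/9)(4/9) = 0.048773; P(data | r = 8) = (8/9)(1/9)(1/9)(1/9) = 0.0012193.
Multiplying each by its prior: 1/6 · 0.10456 = 0.017426, 1/3 · 0.048773 = 0.016258, 1/2 · 0.0012193 = 0.00060966; summing to 0.034294.
Hence P(r = 5 | data) = (0.016258) / (0.034294) = 0.47407.

0.4741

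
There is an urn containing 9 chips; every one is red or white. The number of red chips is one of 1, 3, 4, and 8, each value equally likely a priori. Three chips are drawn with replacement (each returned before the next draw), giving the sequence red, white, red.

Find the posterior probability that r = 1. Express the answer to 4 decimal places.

Compute the likelihood of the observed sequence for each case: P(data | r = 1) = (1/9)(8/9)(1/9) = 0.010974; P(data | r = 3) = (3/9)(6/9)(3/9) = 0.074074; P(data | r = 4) = (4/9)(5/9)(4/9) = 0.10974; P(data | r = 8) = (8/9)(1/9)(8/9) = 0.087791.
Multiplying each by its prior: 1/4 · 0.010974 = 0.0027435, 1/4 · 0.074074 = 0.018519, 1/4 · 0.10974 = 0.027435, 1/4 · 0.087791 = 0.021948; these sum to 0.070645.
By Bayes' rule, P(r = 1 | data) = (0.0027435) / (0.070645) = 0.038835.

0.0388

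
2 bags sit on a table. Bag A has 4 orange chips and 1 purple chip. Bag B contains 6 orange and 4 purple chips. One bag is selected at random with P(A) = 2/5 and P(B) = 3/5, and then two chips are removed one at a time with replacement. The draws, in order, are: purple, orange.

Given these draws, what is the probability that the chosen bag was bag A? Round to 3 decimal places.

The likelihood of the observed sequence under each hypothesis: P(data | bag A) = (1/5)(4/5) = 4/25; P(data | bag B) = (4/10)(6/10) = 6/25.
Multiplying each by its prior: 2/5 · 4/25 = 8/125, 3/5 · 6/25 = 18/125; with total 26/125.
Therefore the posterior P(bag A | data) = (8/125) / (26/125) = 4/13.

0.308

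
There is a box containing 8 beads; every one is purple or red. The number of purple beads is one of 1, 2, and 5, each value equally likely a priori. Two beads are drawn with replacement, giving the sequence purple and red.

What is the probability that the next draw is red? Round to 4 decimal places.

0.6103

Compute the likelihood of the observed sequence for each case: P(data | r = 1) = (1/8)(7/8) = 7/64; P(data | r = 2) = (2/8)(6/8) = 3/16; P(data | r = 5) = (5/8)(3/8) = 15/64.
Weighting by the prior gives 1/3 · 7/64 = 7/192, 1/3 · 3/16 = 1/16, 1/3 · 15/64 = 5/64; summing to 17/96.
Normalising, the posterior is P(r = 1 | data) = 7/34, P(r = 2 | data) = 6/17, P(r = 5 | data) = 15/34.
The predictive probability is P(red next | data) = (7/8)(7/34) + (3/4)(6/17) + (3/8)(15/34) = 83/136.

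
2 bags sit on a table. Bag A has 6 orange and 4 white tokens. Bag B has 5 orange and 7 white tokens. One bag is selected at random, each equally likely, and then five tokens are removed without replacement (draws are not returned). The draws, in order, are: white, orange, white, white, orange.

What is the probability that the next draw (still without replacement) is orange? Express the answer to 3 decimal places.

Compute the likelihood of the observed sequence for each case: P(data | bag A) = (4/10)(6/9)(3/8)(2/7)(5/6) = 0.02381; P(data | bag B) = (7/12)(5/11)(6/10)(5/9)(4/8) = 0.044192.
The prior-weighted likelihoods are 1/2 · 0.02381 = 0.011905, 1/2 · 0.044192 = 0.022096; summing to 0.034001.
Normalising, the posterior is P(bag A | data) = 0.35013, P(bag B | data) = 0.64987.
So P(orange next | data) = Σ P(orange next | H) P(H | data) = (4/5)(0.35013) + (3/7)(0.64987) = 0.55862.

0.559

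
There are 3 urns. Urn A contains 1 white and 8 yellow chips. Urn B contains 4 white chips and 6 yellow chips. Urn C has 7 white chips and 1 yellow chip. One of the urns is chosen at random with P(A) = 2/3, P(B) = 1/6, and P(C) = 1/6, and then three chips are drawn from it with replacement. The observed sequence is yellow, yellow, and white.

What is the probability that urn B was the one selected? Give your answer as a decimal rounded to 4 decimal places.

0.2830

Compute the likelihood of the observed sequence for each case: P(data | urn A) = (8/9)(8/9)(1/9) = 0.087791; P(data | urn B) = (6/10)(6/10)(4/10) = 0.144; P(data | urn C) = (1/8)(1/8)(7/8) = 0.013672.
The prior-weighted likelihoods are 2/3 · 0.087791 = 0.058528, 1/6 · 0.144 = 0.024, 1/6 · 0.013672 = 0.0022786; with total 0.084806.
By Bayes' rule, P(urn B | data) = (0.024) / (0.084806) = 0.283.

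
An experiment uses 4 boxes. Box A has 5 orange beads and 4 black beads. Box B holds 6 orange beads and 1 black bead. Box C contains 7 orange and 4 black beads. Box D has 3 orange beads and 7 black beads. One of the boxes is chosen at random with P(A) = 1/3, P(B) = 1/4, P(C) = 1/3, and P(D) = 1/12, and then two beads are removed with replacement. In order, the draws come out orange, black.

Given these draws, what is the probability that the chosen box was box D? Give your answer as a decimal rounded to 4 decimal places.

The likelihood of the observed sequence under each hypothesis: P(data | box A) = (5/9)(4/9) = 0.24691; P(data | box B) = (6/7)(1/7) = 0.12245; P(data | box C) = (7/11)(4/11) = 0.2314; P(data | box D) = (3/10)(7/10) = 0.21.
Weighting by the prior gives 1/3 · 0.24691 = 0.082305, 1/4 · 0.12245 = 0.030612, 1/3 · 0.2314 = 0.077135, 1/12 · 0.21 = 0.0175; summing to 0.20755.
Hence P(box D | data) = (0.0175) / (0.20755) = 0.084316.

0.0843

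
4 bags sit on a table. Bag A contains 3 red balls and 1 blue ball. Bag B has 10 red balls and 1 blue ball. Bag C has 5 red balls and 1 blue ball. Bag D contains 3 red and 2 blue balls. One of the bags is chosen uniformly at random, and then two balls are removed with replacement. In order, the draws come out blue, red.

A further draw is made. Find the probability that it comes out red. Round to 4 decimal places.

0.7326

Compute the likelihood of the observed sequence for each case: P(data | bag A) = (1/4)(3/4) = 0.1875; P(data | bag B) = (1/11)(10/11) = 0.082645; P(data | bag C) = (1/6)(5/6) = 0.13889; P(data | bag D) = (2/5)(3/5) = 0.24.
Weighting by the prior gives 1/4 · 0.1875 = 0.046875, 1/4 · 0.082645 = 0.020661, 1/4 · 0.13889 = 0.034722, 1/4 · 0.24 = 0.06; summing to 0.16226.
Dividing through by the total gives posterior P(bag A | data) = 0.28889, P(bag B | data) = 0.12733, P(bag C | data) = 0.21399, P(bag D | data) = 0.36978.
Averaging over the posterior, P(red next | data) = (3/4)(0.28889) + (10/11)(0.12733) + (5/6)(0.21399) + (3/5)(0.36978) = 0.73262.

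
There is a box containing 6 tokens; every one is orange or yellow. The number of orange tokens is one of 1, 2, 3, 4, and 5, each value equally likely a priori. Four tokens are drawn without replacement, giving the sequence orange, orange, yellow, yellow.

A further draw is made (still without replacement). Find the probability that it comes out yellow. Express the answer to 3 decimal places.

0.500

Compute the likelihood of the observed sequence for each case: P(data | r = 1) = (1/6)(0/5) = 0; P(data | r = 2) = (2/6)(1/5)(4/4)(3/3) = 1/15; P(data | r = 3) = (3/6)(2/5)(3/4)(2/3) = 1/10; P(data | r = 4) = (4/6)(3/5)(2/4)(1/3) = 1/15; P(data | r = 5) = (5/6)(4/5)(1/4)(0/3) = 0.
The prior-weighted likelihoods are 1/5 · 0 = 0, 1/5 · 1/15 = 1/75, 1/5 · 1/10 = 1/50, 1/5 · 1/15 = 1/75, 1/5 · 0 = 0; these sum to 7/150.
Normalising, the posterior is P(r = 1 | data) = 0, P(r = 2 | data) = 2/7, P(r = 3 | data) = 3/7, P(r = 4 | data) = 2/7, P(r = 5 | data) = 0.
The predictive probability is P(yellow next | data) = (1)(2/7) + (1/2)(3/7) + (0)(2/7) = 1/2.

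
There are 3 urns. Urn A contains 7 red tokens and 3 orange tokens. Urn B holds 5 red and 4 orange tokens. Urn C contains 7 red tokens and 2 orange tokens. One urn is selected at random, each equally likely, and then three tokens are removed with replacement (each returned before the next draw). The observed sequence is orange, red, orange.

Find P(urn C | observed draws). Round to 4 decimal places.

0.1819

For each hypothesis, P(data | H) works out to: P(data | urn A) = (3/10)(7/10)(3/10) = 0.063; P(data | urn B) = (4/9)(5/9)(4/9) = 0.10974; P(data | urn C) = (2/9)(7/9)(2/9) = 0.038409.
Weighting by the prior gives 1/3 · 0.063 = 0.021, 1/3 · 0.10974 = 0.03658, 1/3 · 0.038409 = 0.012803; with total 0.070383.
So P(urn C | data) = (0.012803) / (0.070383) = 0.1819.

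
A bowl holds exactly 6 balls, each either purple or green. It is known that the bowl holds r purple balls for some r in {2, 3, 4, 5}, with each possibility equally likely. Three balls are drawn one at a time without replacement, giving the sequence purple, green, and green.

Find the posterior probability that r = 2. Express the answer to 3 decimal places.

For each hypothesis, P(data | H) works out to: P(data | r = 2) = (2/6)(4/5)(3/4) = 1/5; P(data | r = 3) = (3/6)(3/5)(2/4) = 3/20; P(data | r = 4) = (4/6)(2/5)(1/4) = 1/15; P(data | r = 5) = (5/6)(1/5)(0/4) = 0.
Weighting by the prior gives 1/4 · 1/5 = 1/20, 1/4 · 3/20 = 3/80, 1/4 · 1/15 = 1/60, 1/4 · 0 = 0; summing to 5/48.
So P(r = 2 | data) = (1/20) / (5/48) = 12/25.

0.480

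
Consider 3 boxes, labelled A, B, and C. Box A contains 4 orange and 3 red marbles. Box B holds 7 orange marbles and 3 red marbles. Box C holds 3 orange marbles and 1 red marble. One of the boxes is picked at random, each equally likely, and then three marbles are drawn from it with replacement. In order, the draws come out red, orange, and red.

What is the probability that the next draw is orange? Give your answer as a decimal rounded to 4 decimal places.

0.6481

Under each hypothesis, the probability of the observed sequence is: P(data | box A) = (3/7)(4/7)(3/7) = 0.10496; P(data | box B) = (3/10)(7/10)(3/10) = 0.063; P(data | box C) = (1/4)(3/4)(1/4) = 0.046875.
Multiplying each by its prior: 1/3 · 0.10496 = 0.034985, 1/3 · 0.063 = 0.021, 1/3 · 0.046875 = 0.015625; with total 0.07161.
Normalising, the posterior is P(box A | data) = 0.48855, P(box B | data) = 0.29325, P(box C | data) = 0.21819.
The predictive probability is P(orange next | data) = (4/7)(0.48855) + (7/10)(0.29325) + (3/4)(0.21819) = 0.6481.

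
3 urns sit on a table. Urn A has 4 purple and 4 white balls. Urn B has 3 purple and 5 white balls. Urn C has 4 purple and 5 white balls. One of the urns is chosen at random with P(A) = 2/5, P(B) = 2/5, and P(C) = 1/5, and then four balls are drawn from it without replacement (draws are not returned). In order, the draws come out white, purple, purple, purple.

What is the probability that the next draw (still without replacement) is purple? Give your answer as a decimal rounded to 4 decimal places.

0.1925

Under each hypothesis, the probability of the observed sequence is: P(data | urn A) = (4/8)(4/7)(3/6)(2/5) = 0.057143; P(data | urn B) = (5/8)(3/7)(2/6)(1/5) = 0.017857; P(data | urn C) = (5/9)(4/8)(3/7)(2/6) = 0.039683.
Weighting by the prior gives 2/5 · 0.057143 = 0.022857, 2/5 · 0.017857 = 0.0071429, 1/5 · 0.039683 = 0.0079365; these sum to 0.037937.
Normalising, the posterior is P(urn A | data) = 0.60251, P(urn B | data) = 0.18828, P(urn C | data) = 0.20921.
So P(purple next | data) = Σ P(purple next | H) P(H | data) = (1/4)(0.60251) + (0)(0.18828) + (1/5)(0.20921) = 0.19247.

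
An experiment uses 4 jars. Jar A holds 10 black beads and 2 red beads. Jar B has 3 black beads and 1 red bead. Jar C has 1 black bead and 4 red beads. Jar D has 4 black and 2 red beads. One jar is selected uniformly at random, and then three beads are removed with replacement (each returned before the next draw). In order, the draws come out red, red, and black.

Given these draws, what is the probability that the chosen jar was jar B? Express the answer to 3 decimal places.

Compute the likelihood of the observed sequence for each case: P(data | jar A) = (2/12)(2/12)(10/12) = 0.023148; P(data | jar B) = (1/4)(1/4)(3/4) = 0.046875; P(data | jar C) = (4/5)(4/5)(1/5) = 0.128; P(data | jar D) = (2/6)(2/6)(4/6) = 0.074074.
Weighting by the prior gives 1/4 · 0.023148 = 0.005787, 1/4 · 0.046875 = 0.011719, 1/4 · 0.128 = 0.032, 1/4 · 0.074074 = 0.018519; summing to 0.068024.
So P(jar B | data) = (0.011719) / (0.068024) = 0.17227.

0.172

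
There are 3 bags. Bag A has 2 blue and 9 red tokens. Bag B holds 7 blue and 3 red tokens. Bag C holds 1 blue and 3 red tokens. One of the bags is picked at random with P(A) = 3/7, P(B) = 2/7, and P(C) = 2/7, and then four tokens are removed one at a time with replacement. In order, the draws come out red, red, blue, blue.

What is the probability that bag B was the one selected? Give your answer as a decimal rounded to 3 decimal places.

0.392

For each hypothesis, P(data | H) works out to: P(data | bag A) = (9/11)(9/11)(2/11)(2/11) = 0.02213; P(data | bag B) = (3/10)(3/10)(7/10)(7/10) = 0.0441; P(data | bag C) = (3/4)(3/4)(1/4)(1/4) = 0.035156.
Weighting by the prior gives 3/7 · 0.02213 = 0.0094841, 2/7 · 0.0441 = 0.0126, 2/7 · 0.035156 = 0.010045; these sum to 0.032129.
Therefore the posterior P(bag B | data) = (0.0126) / (0.032129) = 0.39217.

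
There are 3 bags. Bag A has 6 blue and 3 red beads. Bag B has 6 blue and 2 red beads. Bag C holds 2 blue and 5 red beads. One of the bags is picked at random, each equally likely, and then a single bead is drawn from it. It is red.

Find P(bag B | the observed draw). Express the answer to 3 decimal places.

0.193

Compute the likelihood of this draw for each case: P(data | bag A) = (3/9) = 1/3; P(data | bag B) = (2/8) = 1/4; P(data | bag C) = (5/7) = 5/7.
The prior-weighted likelihoods are 1/3 · 1/3 = 1/9, 1/3 · 1/4 = 1/12, 1/3 · 5/7 = 5/21; summing to 109/252.
Therefore the posterior P(bag B | data) = (1/12) / (109/252) = 21/109.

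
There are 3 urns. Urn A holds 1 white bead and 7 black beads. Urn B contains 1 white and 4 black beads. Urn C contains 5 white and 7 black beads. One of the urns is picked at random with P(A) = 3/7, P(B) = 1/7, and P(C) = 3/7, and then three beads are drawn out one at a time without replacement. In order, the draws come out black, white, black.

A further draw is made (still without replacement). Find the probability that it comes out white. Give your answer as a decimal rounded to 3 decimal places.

0.202

For each hypothesis, P(data | H) works out to: P(data | urn A) = (7/8)(1/7)(6/6) = 0.125; P(data | urn B) = (4/5)(1/4)(3/3) = 0.2; P(data | urn C) = (7/12)(5/11)(6/10) = 0.15909.
Weighting by the prior gives 3/7 · 0.125 = 0.053571, 1/7 · 0.2 = 0.028571, 3/7 · 0.15909 = 0.068182; summing to 0.15032.
The posterior is then P(urn A | data) = 0.35637, P(urn B | data) = 0.19006, P(urn C | data) = 0.45356.
So P(white next | data) = Σ P(white next | H) P(H | data) = (0)(0.35637) + (0)(0.19006) + (4/9)(0.45356) = 0.20158.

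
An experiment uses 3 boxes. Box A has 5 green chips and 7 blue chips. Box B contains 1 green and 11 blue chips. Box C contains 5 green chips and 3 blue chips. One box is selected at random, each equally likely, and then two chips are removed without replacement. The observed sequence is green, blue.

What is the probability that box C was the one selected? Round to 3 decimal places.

For each hypothesis, P(data | H) works out to: P(data | box A) = (5/12)(7/11) = 0.26515; P(data | box B) = (1/12)(11/11) = 0.083333; P(data | box C) = (5/8)(3/7) = 0.26786.
Multiplying each by its prior: 1/3 · 0.26515 = 0.088384, 1/3 · 0.083333 = 0.027778, 1/3 · 0.26786 = 0.089286; with total 0.20545.
Therefore the posterior P(box C | data) = (0.089286) / (0.20545) = 0.43459.

0.435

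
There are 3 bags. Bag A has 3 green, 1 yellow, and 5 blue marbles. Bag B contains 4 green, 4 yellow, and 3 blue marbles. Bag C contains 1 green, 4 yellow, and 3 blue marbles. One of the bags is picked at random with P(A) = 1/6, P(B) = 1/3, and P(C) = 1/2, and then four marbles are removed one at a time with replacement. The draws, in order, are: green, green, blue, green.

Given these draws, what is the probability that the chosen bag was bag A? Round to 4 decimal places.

0.4199

Under each hypothesis, the probability of the observed sequence is: P(data | bag A) = (3/9)(3/9)(5/9)(3/9) = 0.020576; P(data | bag B) = (4/11)(4/11)(3/11)(4/11) = 0.013114; P(data | bag C) = (1/8)(1/8)(3/8)(1/8) = 0.00073242.
Multiplying each by its prior: 1/6 · 0.020576 = 0.0034294, 1/3 · 0.013114 = 0.0043713, 1/2 · 0.00073242 = 0.00036621; with total 0.0081669.
Therefore the posterior P(bag A | data) = (0.0034294) / (0.0081669) = 0.41991.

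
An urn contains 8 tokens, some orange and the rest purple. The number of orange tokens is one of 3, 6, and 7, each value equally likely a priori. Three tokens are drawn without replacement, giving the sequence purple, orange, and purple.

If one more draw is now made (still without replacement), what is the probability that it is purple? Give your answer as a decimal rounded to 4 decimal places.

Compute the likelihood of the observed sequence for each case: P(data | r = 3) = (5/8)(3/7)(4/6) = 5/28; P(data | r = 6) = (2/8)(6/7)(1/6) = 1/28; P(data | r = 7) = (1/8)(7/7)(0/6) = 0.
Weighting by the prior gives 1/3 · 5/28 = 5/84, 1/3 · 1/28 = 1/84, 1/3 · 0 = 0; these sum to 1/14.
The posterior is then P(r = 3 | data) = 5/6, P(r = 6 | data) = 1/6, P(r = 7 | data) = 0.
Averaging over the posterior, P(purple next | data) = (3/5)(5/6) + (0)(1/6) = 1/2.

0.5000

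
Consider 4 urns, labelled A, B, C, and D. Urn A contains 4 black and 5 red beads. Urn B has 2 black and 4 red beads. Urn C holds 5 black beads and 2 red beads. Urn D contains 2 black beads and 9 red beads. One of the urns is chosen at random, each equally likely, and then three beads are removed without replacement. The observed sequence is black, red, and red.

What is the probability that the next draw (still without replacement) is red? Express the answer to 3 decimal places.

For each hypothesis, P(data | H) works out to: P(data | urn A) = (4/9)(5/8)(4/7) = 0.15873; P(data | urn B) = (2/6)(4/5)(3/4) = 0.2; P(data | urn C) = (5/7)(2/6)(1/5) = 0.047619; P(data | urn D) = (2/11)(9/10)(8/9) = 0.14545.
Multiplying each by its prior: 1/4 · 0.15873 = 0.039683, 1/4 · 0.2 = 0.05, 1/4 · 0.047619 = 0.011905, 1/4 · 0.14545 = 0.036364; these sum to 0.13795.
The posterior is then P(urn A | data) = 0.28766, P(urn B | data) = 0.36245, P(urn C | data) = 0.086297, P(urn D | data) = 0.2636.
So P(red next | data) = Σ P(red next | H) P(H | data) = (1/2)(0.28766) + (2/3)(0.36245) + (0)(0.086297) + (7/8)(0.2636) = 0.61611.

0.616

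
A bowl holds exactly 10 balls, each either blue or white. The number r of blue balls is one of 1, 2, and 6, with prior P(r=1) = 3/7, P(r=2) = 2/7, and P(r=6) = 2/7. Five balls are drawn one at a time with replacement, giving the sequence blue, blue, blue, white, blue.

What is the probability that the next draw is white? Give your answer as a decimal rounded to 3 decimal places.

0.411

Under each hypothesis, the probability of the observed sequence is: P(data | r = 1) = (1/10)(1/10)(1/10)(9/10)(1/10) = 9e-05; P(data | r = 2) = (2/10)(2/10)(2/10)(8/10)(2/10) = 0.00128; P(data | r = 6) = (6/10)(6/10)(6/10)(4/10)(6/10) = 0.05184.
The prior-weighted likelihoods are 3/7 · 9e-05 = 3.8571e-05, 2/7 · 0.00128 = 0.00036571, 2/7 · 0.05184 = 0.014811; with total 0.015216.
Dividing through by the total gives posterior P(r = 1 | data) = 0.002535, P(r = 2 | data) = 0.024035, P(r = 6 | data) = 0.97343.
The predictive probability is P(white next | data) = (9/10)(0.002535) + (4/5)(0.024035) + (2/5)(0.97343) = 0.41088.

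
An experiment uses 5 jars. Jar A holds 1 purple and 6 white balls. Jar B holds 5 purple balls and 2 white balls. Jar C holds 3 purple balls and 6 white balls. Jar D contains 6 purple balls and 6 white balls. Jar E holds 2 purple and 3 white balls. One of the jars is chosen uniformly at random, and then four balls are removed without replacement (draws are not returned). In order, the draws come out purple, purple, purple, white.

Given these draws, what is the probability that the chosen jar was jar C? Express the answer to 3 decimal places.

0.055

For each hypothesis, P(data | H) works out to: P(data | jar A) = (1/7)(0/6) = 0; P(data | jar B) = (5/7)(4/6)(3/5)(2/4) = 0.14286; P(data | jar C) = (3/9)(2/8)(1/7)(6/6) = 0.011905; P(data | jar D) = (6/12)(5/11)(4/10)(6/9) = 0.060606; P(data | jar E) = (2/5)(1/4)(0/3) = 0.
Multiplying each by its prior: 1/5 · 0 = 0, 1/5 · 0.14286 = 0.028571, 1/5 · 0.011905 = 0.002381, 1/5 · 0.060606 = 0.012121, 1/5 · 0 = 0; these sum to 0.043074.
Therefore the posterior P(jar C | data) = (0.002381) / (0.043074) = 0.055276.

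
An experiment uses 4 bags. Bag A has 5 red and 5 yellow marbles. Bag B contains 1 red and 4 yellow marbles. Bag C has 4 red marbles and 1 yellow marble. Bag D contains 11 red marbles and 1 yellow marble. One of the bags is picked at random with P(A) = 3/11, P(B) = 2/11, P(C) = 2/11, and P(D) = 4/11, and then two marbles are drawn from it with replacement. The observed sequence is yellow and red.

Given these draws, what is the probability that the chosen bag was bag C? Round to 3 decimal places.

Compute the likelihood of the observed sequence for each case: P(data | bag A) = (5/10)(5/10) = 0.25; P(data | bag B) = (4/5)(1/5) = 0.16; P(data | bag C) = (1/5)(4/5) = 0.16; P(data | bag D) = (1/12)(11/12) = 0.076389.
Multiplying each by its prior: 3/11 · 0.25 = 0.068182, 2/11 · 0.16 = 0.029091, 2/11 · 0.16 = 0.029091, 4/11 · 0.076389 = 0.027778; summing to 0.15414.
By Bayes' rule, P(bag C | data) = (0.029091) / (0.15414) = 0.18873.

0.189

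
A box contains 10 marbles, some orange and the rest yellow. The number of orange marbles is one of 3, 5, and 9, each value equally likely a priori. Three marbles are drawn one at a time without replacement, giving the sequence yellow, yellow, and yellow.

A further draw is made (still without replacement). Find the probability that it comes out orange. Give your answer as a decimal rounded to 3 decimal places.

The likelihood of the observed sequence under each hypothesis: P(data | r = 3) = (7/10)(6/9)(5/8) = 7/24; P(data | r = 5) = (5/10)(4/9)(3/8) = 1/12; P(data | r = 9) = (1/10)(0/9) = 0.
The prior-weighted likelihoods are 1/3 · 7/24 = 7/72, 1/3 · 1/12 = 1/36, 1/3 · 0 = 0; with total 1/8.
Dividing through by the total gives posterior P(r = 3 | data) = 7/9, P(r = 5 | data) = 2/9, P(r = 9 | data) = 0.
The predictive probability is P(orange next | data) = (3/7)(7/9) + (5/7)(2/9) = 31/63.

0.492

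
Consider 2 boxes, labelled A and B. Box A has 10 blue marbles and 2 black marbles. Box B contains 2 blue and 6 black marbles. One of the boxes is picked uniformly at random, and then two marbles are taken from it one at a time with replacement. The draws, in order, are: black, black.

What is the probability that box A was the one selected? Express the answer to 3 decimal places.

The likelihood of the observed sequence under each hypothesis: P(data | box A) = (2/12)(2/12) = 1/36; P(data | box B) = (6/8)(6/8) = 9/16.
Weighting by the prior gives 1/2 · 1/36 = 1/72, 1/2 · 9/16 = 9/32; these sum to 85/288.
Therefore the posterior P(box A | data) = (1/72) / (85/288) = 4/85.

0.047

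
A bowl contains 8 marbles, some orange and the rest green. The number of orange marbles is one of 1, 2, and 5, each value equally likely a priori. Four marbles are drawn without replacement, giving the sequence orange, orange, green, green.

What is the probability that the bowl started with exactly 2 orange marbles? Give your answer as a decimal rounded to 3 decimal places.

For each hypothesis, P(data | H) works out to: P(data | r = 1) = (1/8)(0/7) = 0; P(data | r = 2) = (2/8)(1/7)(6/6)(5/5) = 1/28; P(data | r = 5) = (5/8)(4/7)(3/6)(2/5) = 1/14.
The prior-weighted likelihoods are 1/3 · 0 = 0, 1/3 · 1/28 = 1/84, 1/3 · 1/14 = 1/42; summing to 1/28.
By Bayes' rule, P(r = 2 | data) = (1/84) / (1/28) = 1/3.

0.333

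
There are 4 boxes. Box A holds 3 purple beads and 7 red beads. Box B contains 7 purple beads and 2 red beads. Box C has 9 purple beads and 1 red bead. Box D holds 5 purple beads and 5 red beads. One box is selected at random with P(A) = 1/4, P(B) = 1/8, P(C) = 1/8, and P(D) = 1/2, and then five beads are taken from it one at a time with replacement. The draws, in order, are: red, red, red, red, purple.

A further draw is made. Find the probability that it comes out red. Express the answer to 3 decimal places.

The likelihood of the observed sequence under each hypothesis: P(data | box A) = (7/10)(7/10)(7/10)(7/10)(3/10) = 0.07203; P(data | box B) = (2/9)(2/9)(2/9)(2/9)(7/9) = 0.0018967; P(data | box C) = (1/10)(1/10)(1/10)(1/10)(9/10) = 9e-05; P(data | box D) = (5/10)(5/10)(5/10)(5/10)(5/10) = 0.03125.
Weighting by the prior gives 1/4 · 0.07203 = 0.018007, 1/8 · 0.0018967 = 0.00023709, 1/8 · 9e-05 = 1.125e-05, 1/2 · 0.03125 = 0.015625; summing to 0.033881.
The posterior is then P(box A | data) = 0.5315, P(box B | data) = 0.0069978, P(box C | data) = 0.00033205, P(box D | data) = 0.46118.
The predictive probability is P(red next | data) = (7/10)(0.5315) + (2/9)(0.0069978) + (1/10)(0.00033205) + (1/2)(0.46118) = 0.60422.

0.604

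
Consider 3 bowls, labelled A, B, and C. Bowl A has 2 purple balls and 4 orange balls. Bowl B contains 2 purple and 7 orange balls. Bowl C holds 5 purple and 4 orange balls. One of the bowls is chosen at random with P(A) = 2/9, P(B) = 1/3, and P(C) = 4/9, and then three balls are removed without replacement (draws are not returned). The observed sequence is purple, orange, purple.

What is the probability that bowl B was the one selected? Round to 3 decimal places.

0.098

Under each hypothesis, the probability of the observed sequence is: P(data | bowl A) = (2/6)(4/5)(1/4) = 0.066667; P(data | bowl B) = (2/9)(7/8)(1/7) = 0.027778; P(data | bowl C) = (5/9)(4/8)(4/7) = 0.15873.
Multiplying each by its prior: 2/9 · 0.066667 = 0.014815, 1/3 · 0.027778 = 0.0092593, 4/9 · 0.15873 = 0.070547; these sum to 0.094621.
Therefore the posterior P(bowl B | data) = (0.0092593) / (0.094621) = 0.097856.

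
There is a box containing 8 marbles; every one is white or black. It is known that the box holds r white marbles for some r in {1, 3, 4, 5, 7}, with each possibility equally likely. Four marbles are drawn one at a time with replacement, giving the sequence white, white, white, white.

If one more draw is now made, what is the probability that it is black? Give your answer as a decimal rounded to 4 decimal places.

0.2122

The likelihood of the observed sequence under each hypothesis: P(data | r = 1) = (1/8)(1/8)(1/8)(1/8) = 0.00024414; P(data | r = 3) = (3/8)(3/8)(3/8)(3/8) = 0.019775; P(data | r = 4) = (4/8)(4/8)(4/8)(4/8) = 0.0625; P(data | r = 5) = (5/8)(5/8)(5/8)(5/8) = 0.15259; P(data | r = 7) = (7/8)(7/8)(7/8)(7/8) = 0.58618.
Weighting by the prior gives 1/5 · 0.00024414 = 4.8828e-05, 1/5 · 0.019775 = 0.0039551, 1/5 · 0.0625 = 0.0125, 1/5 · 0.15259 = 0.030518, 1/5 · 0.58618 = 0.11724; summing to 0.16426.
Normalising, the posterior is P(r = 1 | data) = 0.00029727, P(r = 3 | data) = 0.024078, P(r = 4 | data) = 0.0761, P(r = 5 | data) = 0.18579, P(r = 7 | data) = 0.71373.
Averaging over the posterior, P(black next | data) = (7/8)(0.00029727) + (5/8)(0.024078) + (1/2)(0.0761) + (3/8)(0.18579) + (1/8)(0.71373) = 0.21225.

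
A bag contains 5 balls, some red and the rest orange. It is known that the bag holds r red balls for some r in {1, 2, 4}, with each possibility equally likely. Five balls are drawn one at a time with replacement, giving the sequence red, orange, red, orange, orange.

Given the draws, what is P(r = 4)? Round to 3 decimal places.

0.085

For each hypothesis, P(data | H) works out to: P(data | r = 1) = (1/5)(4/5)(1/5)(4/5)(4/5) = 0.02048; P(data | r = 2) = (2/5)(3/5)(2/5)(3/5)(3/5) = 0.03456; P(data | r = 4) = (4/5)(1/5)(4/5)(1/5)(1/5) = 0.00512.
The prior-weighted likelihoods are 1/3 · 0.02048 = 0.0068267, 1/3 · 0.03456 = 0.01152, 1/3 · 0.00512 = 0.0017067; with total 0.020053.
So P(r = 4 | data) = (0.0017067) / (0.020053) = 0.085106.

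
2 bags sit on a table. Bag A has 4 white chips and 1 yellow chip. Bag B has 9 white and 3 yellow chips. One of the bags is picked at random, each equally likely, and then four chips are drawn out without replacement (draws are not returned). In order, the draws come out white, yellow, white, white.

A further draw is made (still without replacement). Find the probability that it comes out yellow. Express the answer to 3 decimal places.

0.097

Under each hypothesis, the probability of the observed sequence is: P(data | bag A) = (4/5)(1/4)(3/3)(2/2) = 1/5; P(data | bag B) = (9/12)(3/11)(8/10)(7/9) = 7/55.
Multiplying each by its prior: 1/2 · 1/5 = 1/10, 1/2 · 7/55 = 7/110; with total 9/55.
The posterior is then P(bag A | data) = 11/18, P(bag B | data) = 7/18.
Averaging over the posterior, P(yellow next | data) = (0)(11/18) + (1/4)(7/18) = 7/72.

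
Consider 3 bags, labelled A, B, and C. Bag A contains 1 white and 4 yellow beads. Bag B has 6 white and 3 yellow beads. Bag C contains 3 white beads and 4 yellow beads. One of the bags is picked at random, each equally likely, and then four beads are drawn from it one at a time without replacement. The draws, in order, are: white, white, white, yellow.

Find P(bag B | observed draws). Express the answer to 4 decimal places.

0.8065

Compute the likelihood of the observed sequence for each case: P(data | bag A) = (1/5)(0/4) = 0; P(data | bag B) = (6/9)(5/8)(4/7)(3/6) = 5/42; P(data | bag C) = (3/7)(2/6)(1/5)(4/4) = 1/35.
Multiplying each by its prior: 1/3 · 0 = 0, 1/3 · 5/42 = 5/126, 1/3 · 1/35 = 1/105; these sum to 31/630.
Hence P(bag B | data) = (5/126) / (31/630) = 25/31.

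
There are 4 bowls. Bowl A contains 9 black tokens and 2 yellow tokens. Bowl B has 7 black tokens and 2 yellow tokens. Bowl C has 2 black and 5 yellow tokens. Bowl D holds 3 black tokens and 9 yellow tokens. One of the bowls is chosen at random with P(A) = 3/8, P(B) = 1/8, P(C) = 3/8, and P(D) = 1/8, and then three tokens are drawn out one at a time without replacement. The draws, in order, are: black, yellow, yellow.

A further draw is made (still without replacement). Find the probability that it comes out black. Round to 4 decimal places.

0.3200

Under each hypothesis, the probability of the observed sequence is: P(data | bowl A) = (9/11)(2/10)(1/9) = 0.018182; P(data | bowl B) = (7/9)(2/8)(1/7) = 0.027778; P(data | bowl C) = (2/7)(5/6)(4/5) = 0.19048; P(data | bowl D) = (3/12)(9/11)(8/10) = 0.16364.
Multiplying each by its prior: 3/8 · 0.018182 = 0.0068182, 1/8 · 0.027778 = 0.0034722, 3/8 · 0.19048 = 0.071429, 1/8 · 0.16364 = 0.020455; with total 0.10217.
The posterior is then P(bowl A | data) = 0.066731, P(bowl B | data) = 0.033984, P(bowl C | data) = 0.69909, P(bowl D | data) = 0.20019.
Averaging over the posterior, P(black next | data) = (1)(0.066731) + (1)(0.033984) + (1/4)(0.69909) + (2/9)(0.20019) = 0.31998.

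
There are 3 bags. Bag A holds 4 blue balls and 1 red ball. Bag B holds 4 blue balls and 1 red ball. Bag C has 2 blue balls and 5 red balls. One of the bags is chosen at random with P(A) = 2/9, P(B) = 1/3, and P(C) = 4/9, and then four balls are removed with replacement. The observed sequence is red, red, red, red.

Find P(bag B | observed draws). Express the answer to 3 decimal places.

Compute the likelihood of the observed sequence for each case: P(data | bag A) = (1/5)(1/5)(1/5)(1/5) = 0.0016; P(data | bag B) = (1/5)(1/5)(1/5)(1/5) = 0.0016; P(data | bag C) = (5/7)(5/7)(5/7)(5/7) = 0.26031.
Multiplying each by its prior: 2/9 · 0.0016 = 0.00035556, 1/3 · 0.0016 = 0.00053333, 4/9 · 0.26031 = 0.11569; these sum to 0.11658.
So P(bag B | data) = (0.00053333) / (0.11658) = 0.0045748.

0.005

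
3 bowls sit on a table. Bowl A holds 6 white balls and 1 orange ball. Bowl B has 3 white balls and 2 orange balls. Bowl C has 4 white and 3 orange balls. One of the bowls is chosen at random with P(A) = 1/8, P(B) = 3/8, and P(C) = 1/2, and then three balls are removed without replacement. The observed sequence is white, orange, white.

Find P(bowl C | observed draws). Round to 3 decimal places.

The likelihood of the observed sequence under each hypothesis: P(data | bowl A) = (6/7)(1/6)(5/5) = 1/7; P(data | bowl B) = (3/5)(2/4)(2/3) = 1/5; P(data | bowl C) = (4/7)(3/6)(3/5) = 6/35.
Weighting by the prior gives 1/8 · 1/7 = 1/56, 3/8 · 1/5 = 3/40, 1/2 · 6/35 = 3/35; with total 5/28.
Therefore the posterior P(bowl C | data) = (3/35) / (5/28) = 12/25.

0.480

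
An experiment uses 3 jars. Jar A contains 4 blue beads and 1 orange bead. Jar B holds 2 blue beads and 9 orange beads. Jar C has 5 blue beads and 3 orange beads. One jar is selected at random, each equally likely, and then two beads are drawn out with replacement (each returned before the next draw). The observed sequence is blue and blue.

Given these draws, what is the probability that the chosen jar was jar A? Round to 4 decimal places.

For each hypothesis, P(data | H) works out to: P(data | jar A) = (4/5)(4/5) = 0.64; P(data | jar B) = (2/11)(2/11) = 0.033058; P(data | jar C) = (5/8)(5/8) = 0.39062.
The prior-weighted likelihoods are 1/3 · 0.64 = 0.21333, 1/3 · 0.033058 = 0.011019, 1/3 · 0.39062 = 0.13021; with total 0.35456.
So P(jar A | data) = (0.21333) / (0.35456) = 0.60168.

0.6017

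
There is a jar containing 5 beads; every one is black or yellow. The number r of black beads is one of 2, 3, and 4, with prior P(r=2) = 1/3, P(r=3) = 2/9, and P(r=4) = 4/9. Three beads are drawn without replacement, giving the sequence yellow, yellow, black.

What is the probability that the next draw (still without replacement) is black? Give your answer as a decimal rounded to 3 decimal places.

0.625

For each hypothesis, P(data | H) works out to: P(data | r = 2) = (3/5)(2/4)(2/3) = 1/5; P(data | r = 3) = (2/5)(1/4)(3/3) = 1/10; P(data | r = 4) = (1/5)(0/4) = 0.
Weighting by the prior gives 1/3 · 1/5 = 1/15, 2/9 · 1/10 = 1/45, 4/9 · 0 = 0; with total 4/45.
Normalising, the posterior is P(r = 2 | data) = 3/4, P(r = 3 | data) = 1/4, P(r = 4 | data) = 0.
So P(black next | data) = Σ P(black next | H) P(H | data) = (1/2)(3/4) + (1)(1/4) = 5/8.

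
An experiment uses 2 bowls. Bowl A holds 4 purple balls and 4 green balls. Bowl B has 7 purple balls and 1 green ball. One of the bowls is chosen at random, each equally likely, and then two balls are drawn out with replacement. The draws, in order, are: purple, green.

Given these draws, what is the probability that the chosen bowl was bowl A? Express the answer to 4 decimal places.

0.6957

The likelihood of the observed sequence under each hypothesis: P(data | bowl A) = (4/8)(4/8) = 1/4; P(data | bowl B) = (7/8)(1/8) = 7/64.
The prior-weighted likelihoods are 1/2 · 1/4 = 1/8, 1/2 · 7/64 = 7/128; with total 23/128.
By Bayes' rule, P(bowl A | data) = (1/8) / (23/128) = 16/23.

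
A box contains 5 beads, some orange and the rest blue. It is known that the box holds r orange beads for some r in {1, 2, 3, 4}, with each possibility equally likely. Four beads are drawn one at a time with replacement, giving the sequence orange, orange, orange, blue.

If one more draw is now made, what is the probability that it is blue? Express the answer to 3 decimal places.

Under each hypothesis, the probability of the observed sequence is: P(data | r = 1) = (1/5)(1/5)(1/5)(4/5) = 0.0064; P(data | r = 2) = (2/5)(2/5)(2/5)(3/5) = 0.0384; P(data | r = 3) = (3/5)(3/5)(3/5)(2/5) = 0.0864; P(data | r = 4) = (4/5)(4/5)(4/5)(1/5) = 0.1024.
Multiplying each by its prior: 1/4 · 0.0064 = 0.0016, 1/4 · 0.0384 = 0.0096, 1/4 · 0.0864 = 0.0216, 1/4 · 0.1024 = 0.0256; these sum to 0.0584.
The posterior is then P(r = 1 | data) = 0.027397, P(r = 2 | data) = 0.16438, P(r = 3 | data) = 0.36986, P(r = 4 | data) = 0.43836.
So P(blue next | data) = Σ P(blue next | H) P(H | data) = (4/5)(0.027397) + (3/5)(0.16438) + (2/5)(0.36986) + (1/5)(0.43836) = 0.35616.

0.356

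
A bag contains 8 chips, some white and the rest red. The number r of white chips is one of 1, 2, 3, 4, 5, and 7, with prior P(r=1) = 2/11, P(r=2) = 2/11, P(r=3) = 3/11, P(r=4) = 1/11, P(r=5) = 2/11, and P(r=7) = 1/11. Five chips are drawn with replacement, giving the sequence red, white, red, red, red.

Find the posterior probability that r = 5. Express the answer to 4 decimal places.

Under each hypothesis, the probability of the observed sequence is: P(data | r = 1) = (7/8)(1/8)(7/8)(7/8)(7/8) = 0.073273; P(data | r = 2) = (6/8)(2/8)(6/8)(6/8)(6/8) = 0.079102; P(data | r = 3) = (5/8)(3/8)(5/8)(5/8)(5/8) = 0.05722; P(data | r = 4) = (4/8)(4/8)(4/8)(4/8)(4/8) = 0.03125; P(data | r = 5) = (3/8)(5/8)(3/8)(3/8)(3/8) = 0.01236; P(data | r = 7) = (1/8)(7/8)(1/8)(1/8)(1/8) = 0.00021362.
Weighting by the prior gives 2/11 · 0.073273 = 0.013322, 2/11 · 0.079102 = 0.014382, 3/11 · 0.05722 = 0.015606, 1/11 · 0.03125 = 0.0028409, 2/11 · 0.01236 = 0.0022472, 1/11 · 0.00021362 = 1.942e-05; with total 0.048418.
By Bayes' rule, P(r = 5 | data) = (0.0022472) / (0.048418) = 0.046413.

0.0464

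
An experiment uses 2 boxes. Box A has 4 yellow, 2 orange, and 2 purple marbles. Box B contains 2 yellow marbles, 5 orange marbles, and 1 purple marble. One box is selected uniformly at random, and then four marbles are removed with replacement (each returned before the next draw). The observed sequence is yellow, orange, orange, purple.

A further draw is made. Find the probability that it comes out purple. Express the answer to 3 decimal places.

Under each hypothesis, the probability of the observed sequence is: P(data | box A) = (4/8)(2/8)(2/8)(2/8) = 0.0078125; P(data | box B) = (2/8)(5/8)(5/8)(1/8) = 0.012207.
Multiplying each by its prior: 1/2 · 0.0078125 = 0.0039062, 1/2 · 0.012207 = 0.0061035; summing to 0.01001.
Dividing through by the total gives posterior P(box A | data) = 0.39024, P(box B | data) = 0.60976.
Averaging over the posterior, P(purple next | data) = (1/4)(0.39024) + (1/8)(0.60976) = 0.17378.

0.174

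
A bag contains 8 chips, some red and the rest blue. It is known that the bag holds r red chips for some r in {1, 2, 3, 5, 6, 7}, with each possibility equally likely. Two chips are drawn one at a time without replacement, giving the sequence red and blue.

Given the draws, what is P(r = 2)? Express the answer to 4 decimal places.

Under each hypothesis, the probability of the observed sequence is: P(data | r = 1) = (1/8)(7/7) = 1/8; P(data | r = 2) = (2/8)(6/7) = 3/14; P(data | r = 3) = (3/8)(5/7) = 15/56; P(data | r = 5) = (5/8)(3/7) = 15/56; P(data | r = 6) = (6/8)(2/7) = 3/14; P(data | r = 7) = (7/8)(1/7) = 1/8.
Multiplying each by its prior: 1/6 · 1/8 = 1/48, 1/6 · 3/14 = 1/28, 1/6 · 15/56 = 5/112, 1/6 · 15/56 = 5/112, 1/6 · 3/14 = 1/28, 1/6 · 1/8 = 1/48; summing to 17/84.
Therefore the posterior P(r = 2 | data) = (1/28) / (17/84) = 3/17.

0.1765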